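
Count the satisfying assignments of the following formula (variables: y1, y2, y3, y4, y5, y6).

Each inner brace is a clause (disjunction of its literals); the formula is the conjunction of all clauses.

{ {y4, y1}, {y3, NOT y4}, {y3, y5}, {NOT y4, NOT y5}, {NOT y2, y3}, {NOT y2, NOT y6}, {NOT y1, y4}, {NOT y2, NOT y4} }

4

There are 2^6 = 64 truth assignments over (y1, y2, y3, y4, y5, y6).
Split on y3. With y3 = true, the clauses containing y3 are satisfied and NOT y3 drops from the rest; 4 of the 2^5 = 32 assignments to the other variables satisfy what remains.
With y3 = false, by the same count on the reduced clause set, 0 assignments work.
(One model: y1=F, y2=F, y3=T, y4=T, y5=F, y6=F.)
Total: 4 + 0 = 4.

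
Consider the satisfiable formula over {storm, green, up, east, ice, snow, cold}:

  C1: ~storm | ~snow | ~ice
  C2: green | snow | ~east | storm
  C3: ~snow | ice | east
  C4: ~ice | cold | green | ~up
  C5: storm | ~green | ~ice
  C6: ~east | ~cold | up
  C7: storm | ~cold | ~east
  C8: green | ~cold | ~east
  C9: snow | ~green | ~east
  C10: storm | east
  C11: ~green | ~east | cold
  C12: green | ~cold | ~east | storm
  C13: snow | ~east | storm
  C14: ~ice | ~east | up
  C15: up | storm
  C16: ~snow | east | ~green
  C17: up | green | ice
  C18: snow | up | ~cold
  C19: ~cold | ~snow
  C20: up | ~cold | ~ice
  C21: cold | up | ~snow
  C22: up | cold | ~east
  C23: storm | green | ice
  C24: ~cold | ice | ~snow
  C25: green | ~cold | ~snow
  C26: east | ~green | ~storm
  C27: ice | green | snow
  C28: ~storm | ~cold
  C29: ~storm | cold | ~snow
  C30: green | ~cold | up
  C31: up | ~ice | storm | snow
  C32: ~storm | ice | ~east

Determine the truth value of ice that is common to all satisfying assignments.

True

Suppose ice = 0.
Suppose snow = 0.
From the singleton clause (green), green = 1.
From the singleton clause (~east), east = 0.
From the singleton clause (storm), storm = 1.
But (~storm) is also a unit clause — contradiction.
That branch fails; take snow = 1 instead.
From the singleton clause (east), east = 1.
From the singleton clause (~cold), cold = 0.
From the singleton clause (~green), green = 0.
From the singleton clause (up), up = 1.
From the singleton clause (storm), storm = 1.
But (~storm) is also a unit clause — contradiction.
Neither snow = 1 nor snow = 0 works.
So every satisfying assignment has ice = True.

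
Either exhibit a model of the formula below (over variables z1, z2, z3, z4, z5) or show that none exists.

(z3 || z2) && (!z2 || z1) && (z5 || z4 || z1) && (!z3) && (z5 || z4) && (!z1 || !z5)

z1 ↦ true,  z2 ↦ true,  z3 ↦ false,  z4 ↦ true,  z5 ↦ false

Unit clause (!z3) forces z3 = false.
Unit clause (z2) forces z2 = true.
Unit clause (z1) forces z1 = true.
Unit clause (!z5) forces z5 = false.
Unit clause (z4) forces z4 = true.
Every clause now holds.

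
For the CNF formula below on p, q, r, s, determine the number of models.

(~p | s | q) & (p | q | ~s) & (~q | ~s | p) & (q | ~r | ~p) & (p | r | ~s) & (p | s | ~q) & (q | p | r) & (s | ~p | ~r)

There are 2^4 = 16 truth assignments over (p, q, r, s).
Check each against the 8 clauses (columns in the order p, q, r, s):
  F F F F  ✗ fails (q | p | r)
  F F F T  ✗ fails (p | q | ~s)
  F F T F  ✓ satisfies all
  F F T T  ✗ fails (p | q | ~s)
  F T F F  ✗ fails (p | s | ~q)
  F T F T  ✗ fails (~q | ~s | p)
  F T T F  ✗ fails (p | s | ~q)
  F T T T  ✗ fails (~q | ~s | p)
  T F F F  ✗ fails (~p | s | q)
  T F F T  ✓ satisfies all
  T F T F  ✗ fails (~p | s | q)
  T F T T  ✗ fails (q | ~r | ~p)
  T T F F  ✓ satisfies all
  T T F T  ✓ satisfies all
  T T T F  ✗ fails (s | ~p | ~r)
  T T T T  ✓ satisfies all
5 of the 16 rows are models.

5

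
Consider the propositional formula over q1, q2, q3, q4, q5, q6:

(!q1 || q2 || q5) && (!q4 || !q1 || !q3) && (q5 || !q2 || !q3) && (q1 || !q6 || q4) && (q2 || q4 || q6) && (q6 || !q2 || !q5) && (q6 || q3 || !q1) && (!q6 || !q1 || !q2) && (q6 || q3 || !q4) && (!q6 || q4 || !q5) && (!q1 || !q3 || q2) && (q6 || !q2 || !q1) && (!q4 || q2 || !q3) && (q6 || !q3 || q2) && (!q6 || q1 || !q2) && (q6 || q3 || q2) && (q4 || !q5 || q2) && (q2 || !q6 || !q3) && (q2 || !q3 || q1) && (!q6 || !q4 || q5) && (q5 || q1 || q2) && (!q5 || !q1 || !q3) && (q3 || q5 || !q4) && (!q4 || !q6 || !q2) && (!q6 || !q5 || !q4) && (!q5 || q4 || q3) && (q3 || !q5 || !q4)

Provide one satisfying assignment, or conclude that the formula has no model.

Suppose q1 = false.
Suppose q6 = false.
Suppose q2 = true.
From the singleton clause (!q5), q5 = false.
From the singleton clause (!q3), q3 = false.
From the singleton clause (!q4), q4 = false.
This assignment satisfies each clause.

q1=false; q2=true; q3=false; q4=false; q5=false; q6=false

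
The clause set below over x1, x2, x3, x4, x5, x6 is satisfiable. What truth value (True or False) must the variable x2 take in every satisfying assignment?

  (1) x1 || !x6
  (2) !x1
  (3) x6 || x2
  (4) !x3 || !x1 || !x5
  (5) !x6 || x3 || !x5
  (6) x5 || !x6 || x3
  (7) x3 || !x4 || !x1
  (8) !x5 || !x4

True

Suppose x2 = false.
From the singleton clause (!x1), x1 = false.
From the singleton clause (!x6), x6 = false.
Now (x6) is unsatisfied and unit — conflict.
So every satisfying assignment has x2 = True.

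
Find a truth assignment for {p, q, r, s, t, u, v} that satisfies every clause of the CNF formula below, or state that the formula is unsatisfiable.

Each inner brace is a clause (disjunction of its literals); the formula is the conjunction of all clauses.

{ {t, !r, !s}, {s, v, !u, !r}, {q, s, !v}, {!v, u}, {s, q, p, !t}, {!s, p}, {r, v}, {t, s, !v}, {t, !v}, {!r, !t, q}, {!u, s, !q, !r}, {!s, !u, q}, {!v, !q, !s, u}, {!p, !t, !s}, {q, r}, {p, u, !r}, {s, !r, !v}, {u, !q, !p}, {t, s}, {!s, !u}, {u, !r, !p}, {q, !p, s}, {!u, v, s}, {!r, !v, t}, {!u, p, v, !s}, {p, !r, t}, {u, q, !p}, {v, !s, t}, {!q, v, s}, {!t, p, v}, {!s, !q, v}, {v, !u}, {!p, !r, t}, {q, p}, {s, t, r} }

Branch on v: set v = true.
(u) alone gives u = true.
(t) alone gives t = true.
(!s) alone gives s = false.
(q) alone gives q = true.
(!r) alone gives r = false.
All clauses hold; p can take either value.

p=false; q=true; r=false; s=false; t=true; u=true; v=true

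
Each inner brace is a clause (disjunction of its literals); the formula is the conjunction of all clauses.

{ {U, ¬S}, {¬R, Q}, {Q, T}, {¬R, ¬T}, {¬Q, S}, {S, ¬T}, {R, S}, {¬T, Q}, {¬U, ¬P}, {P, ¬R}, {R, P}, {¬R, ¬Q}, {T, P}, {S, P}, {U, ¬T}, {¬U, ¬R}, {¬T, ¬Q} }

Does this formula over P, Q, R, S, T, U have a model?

No, unsatisfiable

Branch on U: set U = True.
(¬P) alone gives P = False.
(¬R) alone gives R = False.
That conflicts with the unit clause (R).
Backtrack on U: now try U = False.
(¬S) alone gives S = False.
(¬Q) alone gives Q = False.
(¬R) alone gives R = False.
That conflicts with the unit clause (R).
Both values of U lead to a conflict.
No assignment satisfies every clause.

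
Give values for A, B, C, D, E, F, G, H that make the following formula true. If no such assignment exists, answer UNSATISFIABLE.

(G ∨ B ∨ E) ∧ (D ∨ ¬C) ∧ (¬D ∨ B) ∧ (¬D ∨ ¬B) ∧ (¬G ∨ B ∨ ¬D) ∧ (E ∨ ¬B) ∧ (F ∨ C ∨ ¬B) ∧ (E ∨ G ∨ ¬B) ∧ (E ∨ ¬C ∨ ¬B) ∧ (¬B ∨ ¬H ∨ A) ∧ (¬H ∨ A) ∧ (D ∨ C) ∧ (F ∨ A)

Suppose D = True.
The clause (B) is unit, so B = True.
That conflicts with the unit clause (¬B).
So D must be the other value — set D = False.
The clause (¬C) is unit, so C = False.
That conflicts with the unit clause (C).
Both values of D lead to a conflict.

UNSATISFIABLE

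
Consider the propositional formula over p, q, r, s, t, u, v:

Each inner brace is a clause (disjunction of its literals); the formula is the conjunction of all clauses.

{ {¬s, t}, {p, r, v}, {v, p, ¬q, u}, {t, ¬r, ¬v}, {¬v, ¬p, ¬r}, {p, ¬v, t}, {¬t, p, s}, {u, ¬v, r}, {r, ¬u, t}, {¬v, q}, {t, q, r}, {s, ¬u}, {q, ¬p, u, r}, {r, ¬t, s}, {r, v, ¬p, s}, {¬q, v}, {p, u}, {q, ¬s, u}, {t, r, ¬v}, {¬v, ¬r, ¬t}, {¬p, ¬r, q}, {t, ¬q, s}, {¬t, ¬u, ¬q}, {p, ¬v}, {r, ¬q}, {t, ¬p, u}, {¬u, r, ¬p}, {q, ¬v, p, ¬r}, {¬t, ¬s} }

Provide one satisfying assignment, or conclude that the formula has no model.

UNSATISFIABLE

Case s = False:
The clause (¬u) is unit, so u = False.
The clause (p) is unit, so p = True.
The clause (t) is unit, so t = True.
The clause (r) is unit, so r = True.
The clause (¬v) is unit, so v = False.
The clause (¬q) is unit, so q = False.
Now (q) is unsatisfied and unit — conflict.
Undo s and try s = True.
The clause (t) is unit, so t = True.
Now (¬t) is unsatisfied and unit — conflict.
Both values of s lead to a conflict.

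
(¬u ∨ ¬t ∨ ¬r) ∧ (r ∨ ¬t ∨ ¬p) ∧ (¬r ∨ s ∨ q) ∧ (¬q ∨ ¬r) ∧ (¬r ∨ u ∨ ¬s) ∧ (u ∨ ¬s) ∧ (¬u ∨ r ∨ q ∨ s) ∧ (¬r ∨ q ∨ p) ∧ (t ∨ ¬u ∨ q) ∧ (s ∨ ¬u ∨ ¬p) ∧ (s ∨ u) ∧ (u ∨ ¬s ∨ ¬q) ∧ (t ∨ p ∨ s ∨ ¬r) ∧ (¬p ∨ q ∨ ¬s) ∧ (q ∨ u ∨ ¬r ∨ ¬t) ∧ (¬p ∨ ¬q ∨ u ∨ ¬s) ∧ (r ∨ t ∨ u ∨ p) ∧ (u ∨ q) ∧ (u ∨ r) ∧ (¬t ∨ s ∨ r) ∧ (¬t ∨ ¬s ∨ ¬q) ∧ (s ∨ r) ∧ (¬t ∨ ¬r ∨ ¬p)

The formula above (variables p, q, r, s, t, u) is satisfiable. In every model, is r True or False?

False

Suppose r = True.
The clause (¬q) is unit, so q = False.
The clause (s) is unit, so s = True.
The clause (u) is unit, so u = True.
The clause (¬t) is unit, so t = False.
That conflicts with the unit clause (t).
So every satisfying assignment has r = False.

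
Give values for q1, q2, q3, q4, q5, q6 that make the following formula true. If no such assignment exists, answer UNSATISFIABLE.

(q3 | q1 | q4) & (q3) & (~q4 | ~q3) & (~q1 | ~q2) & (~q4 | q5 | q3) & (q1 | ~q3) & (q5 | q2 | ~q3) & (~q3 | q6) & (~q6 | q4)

UNSATISFIABLE

(q3) alone gives q3 = 1.
(~q4) alone gives q4 = 0.
(q1) alone gives q1 = 1.
(~q2) alone gives q2 = 0.
(q5) alone gives q5 = 1.
(q6) alone gives q6 = 1.
But (~q6) is also a unit clause — contradiction.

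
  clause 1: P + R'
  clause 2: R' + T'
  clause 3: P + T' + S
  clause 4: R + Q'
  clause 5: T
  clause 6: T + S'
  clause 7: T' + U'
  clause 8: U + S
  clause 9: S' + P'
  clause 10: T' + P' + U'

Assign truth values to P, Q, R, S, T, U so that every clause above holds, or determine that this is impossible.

(T) alone gives T = 1.
(R') alone gives R = 0.
(Q') alone gives Q = 0.
(U') alone gives U = 0.
(S) alone gives S = 1.
(P') alone gives P = 0.
All clauses are satisfied.

P ↦ 0,  Q ↦ 0,  R ↦ 0,  S ↦ 1,  T ↦ 1,  U ↦ 0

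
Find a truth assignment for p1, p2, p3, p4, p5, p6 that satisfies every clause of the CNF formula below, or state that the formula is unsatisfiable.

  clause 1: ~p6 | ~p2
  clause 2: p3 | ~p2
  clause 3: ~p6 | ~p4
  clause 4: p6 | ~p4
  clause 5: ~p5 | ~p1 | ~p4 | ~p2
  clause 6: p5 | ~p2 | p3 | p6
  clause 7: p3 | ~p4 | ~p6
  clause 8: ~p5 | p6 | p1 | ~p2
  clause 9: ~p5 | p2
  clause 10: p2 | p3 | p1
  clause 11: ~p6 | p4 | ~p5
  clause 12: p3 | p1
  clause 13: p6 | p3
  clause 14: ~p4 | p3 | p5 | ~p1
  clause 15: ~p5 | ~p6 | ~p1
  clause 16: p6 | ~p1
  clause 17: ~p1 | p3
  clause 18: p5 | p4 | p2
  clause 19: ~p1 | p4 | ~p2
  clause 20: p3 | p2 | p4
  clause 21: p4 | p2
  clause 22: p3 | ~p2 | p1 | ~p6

Branch on p6: set p6 = 0.
The clause (~p4) is unit, so p4 = 0.
The clause (p3) is unit, so p3 = 1.
The clause (~p1) is unit, so p1 = 0.
The clause (p2) is unit, so p2 = 1.
The clause (~p5) is unit, so p5 = 0.
Every clause now holds.

p1: 0, p2: 1, p3: 1, p4: 0, p5: 0, p6: 0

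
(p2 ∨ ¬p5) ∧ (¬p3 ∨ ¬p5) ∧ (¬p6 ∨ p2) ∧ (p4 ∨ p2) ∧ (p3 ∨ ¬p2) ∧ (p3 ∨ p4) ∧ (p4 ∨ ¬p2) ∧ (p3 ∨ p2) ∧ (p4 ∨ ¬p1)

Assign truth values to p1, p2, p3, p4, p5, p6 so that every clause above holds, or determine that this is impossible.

p1 ↦ False,  p2 ↦ False,  p3 ↦ True,  p4 ↦ True,  p5 ↦ False,  p6 ↦ False

Case p2 = False:
The clause (¬p5) is unit, so p5 = False.
The clause (¬p6) is unit, so p6 = False.
The clause (p4) is unit, so p4 = True.
The clause (p3) is unit, so p3 = True.
No clause remains; p1 is free.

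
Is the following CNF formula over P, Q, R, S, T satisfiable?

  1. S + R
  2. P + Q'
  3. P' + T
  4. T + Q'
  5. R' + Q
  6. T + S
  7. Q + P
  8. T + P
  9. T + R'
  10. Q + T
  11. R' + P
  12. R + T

Case S = 1:
Case P = 1:
The clause (T) is unit, so T = 1.
Case R = 0:
Every clause is now satisfied; Q is unconstrained.
A satisfying assignment: P ↦ 1,  Q ↦ 0,  R ↦ 0,  S ↦ 1,  T ↦ 1.

Yes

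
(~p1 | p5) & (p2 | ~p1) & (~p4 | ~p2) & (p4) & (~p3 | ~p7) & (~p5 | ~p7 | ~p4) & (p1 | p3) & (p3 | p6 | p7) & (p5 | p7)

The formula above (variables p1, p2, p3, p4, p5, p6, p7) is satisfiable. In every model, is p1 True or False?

False

Suppose p1 = 1.
The clause (p5) is unit, so p5 = 1.
The clause (p2) is unit, so p2 = 1.
The clause (~p4) is unit, so p4 = 0.
That conflicts with the unit clause (p4).
So every satisfying assignment has p1 = False.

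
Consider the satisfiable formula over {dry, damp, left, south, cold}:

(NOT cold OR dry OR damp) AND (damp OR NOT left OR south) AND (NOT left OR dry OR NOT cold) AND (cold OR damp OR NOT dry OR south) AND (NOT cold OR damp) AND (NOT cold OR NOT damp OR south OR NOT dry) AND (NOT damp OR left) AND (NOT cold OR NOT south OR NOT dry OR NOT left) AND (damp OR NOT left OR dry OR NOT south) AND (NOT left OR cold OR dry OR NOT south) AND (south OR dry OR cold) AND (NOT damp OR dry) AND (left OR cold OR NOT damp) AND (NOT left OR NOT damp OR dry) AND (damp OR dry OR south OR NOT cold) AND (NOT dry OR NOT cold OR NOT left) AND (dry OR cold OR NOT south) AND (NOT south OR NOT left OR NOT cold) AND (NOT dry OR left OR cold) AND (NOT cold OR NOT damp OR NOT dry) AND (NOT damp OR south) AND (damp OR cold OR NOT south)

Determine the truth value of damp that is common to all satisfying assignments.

Suppose damp = false.
Unit clause (NOT cold) forces cold = false.
Unit clause (NOT south) forces south = false.
Unit clause (NOT left) forces left = false.
Unit clause (NOT dry) forces dry = false.
That conflicts with the unit clause (dry).
So every satisfying assignment has damp = True.

True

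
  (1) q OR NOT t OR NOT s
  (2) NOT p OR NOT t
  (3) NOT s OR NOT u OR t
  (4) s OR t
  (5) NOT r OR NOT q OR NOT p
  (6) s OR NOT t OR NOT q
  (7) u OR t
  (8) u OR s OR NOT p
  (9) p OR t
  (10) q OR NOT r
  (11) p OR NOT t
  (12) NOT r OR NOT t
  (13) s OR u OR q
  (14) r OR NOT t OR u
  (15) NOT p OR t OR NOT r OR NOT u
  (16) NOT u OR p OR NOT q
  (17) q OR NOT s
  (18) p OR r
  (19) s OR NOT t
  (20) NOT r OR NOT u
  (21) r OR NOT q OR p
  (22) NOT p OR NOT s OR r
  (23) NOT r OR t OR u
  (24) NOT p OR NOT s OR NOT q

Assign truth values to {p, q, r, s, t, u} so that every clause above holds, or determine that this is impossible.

Try p = false.
Unit clause (t) forces t = true.
That conflicts with the unit clause (NOT t).
Undo p and try p = true.
Unit clause (NOT t) forces t = false.
Unit clause (s) forces s = true.
Unit clause (NOT u) forces u = false.
That conflicts with the unit clause (u).
Either choice for p ends in contradiction.

UNSATISFIABLE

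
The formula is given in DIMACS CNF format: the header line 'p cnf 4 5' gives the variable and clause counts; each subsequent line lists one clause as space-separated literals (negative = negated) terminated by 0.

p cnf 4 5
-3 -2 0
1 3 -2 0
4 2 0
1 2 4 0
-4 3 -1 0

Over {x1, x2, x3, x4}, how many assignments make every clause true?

There are 2^4 = 16 truth assignments over (x1, x2, x3, x4).
Split on x1. With x1 = True, the clauses containing x1 are satisfied and ¬x1 drops from the rest; 2 of the 2^3 = 8 assignments to the other variables satisfy what remains.
With x1 = False, by the same count on the reduced clause set, 2 assignments work.
Total: 2 + 2 = 4.

4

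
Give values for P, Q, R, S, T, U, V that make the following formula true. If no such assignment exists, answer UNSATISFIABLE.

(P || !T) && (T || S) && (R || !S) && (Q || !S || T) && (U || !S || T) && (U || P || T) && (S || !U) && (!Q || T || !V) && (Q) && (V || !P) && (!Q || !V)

P: false, Q: true, R: true, S: true, T: false, U: true, V: false

Unit clause (Q) forces Q = true.
Unit clause (!V) forces V = false.
Unit clause (!P) forces P = false.
Unit clause (!T) forces T = false.
Unit clause (S) forces S = true.
Unit clause (R) forces R = true.
Unit clause (U) forces U = true.
Every clause now holds.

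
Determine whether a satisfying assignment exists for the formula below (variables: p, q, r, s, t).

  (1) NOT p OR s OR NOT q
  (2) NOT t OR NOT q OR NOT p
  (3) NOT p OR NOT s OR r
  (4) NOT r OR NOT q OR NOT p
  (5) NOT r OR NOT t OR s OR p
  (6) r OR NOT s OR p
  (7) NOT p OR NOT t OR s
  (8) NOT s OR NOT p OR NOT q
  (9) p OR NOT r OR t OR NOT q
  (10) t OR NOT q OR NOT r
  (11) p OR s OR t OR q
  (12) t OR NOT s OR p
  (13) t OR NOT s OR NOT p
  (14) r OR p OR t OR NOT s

Yes

Branch on p: set p = true.
Branch on s: set s = false.
(NOT q) alone gives q = false.
(NOT t) alone gives t = false.
No clause remains; r is free.
A satisfying assignment: p: true; q: false; r: true; s: false; t: false.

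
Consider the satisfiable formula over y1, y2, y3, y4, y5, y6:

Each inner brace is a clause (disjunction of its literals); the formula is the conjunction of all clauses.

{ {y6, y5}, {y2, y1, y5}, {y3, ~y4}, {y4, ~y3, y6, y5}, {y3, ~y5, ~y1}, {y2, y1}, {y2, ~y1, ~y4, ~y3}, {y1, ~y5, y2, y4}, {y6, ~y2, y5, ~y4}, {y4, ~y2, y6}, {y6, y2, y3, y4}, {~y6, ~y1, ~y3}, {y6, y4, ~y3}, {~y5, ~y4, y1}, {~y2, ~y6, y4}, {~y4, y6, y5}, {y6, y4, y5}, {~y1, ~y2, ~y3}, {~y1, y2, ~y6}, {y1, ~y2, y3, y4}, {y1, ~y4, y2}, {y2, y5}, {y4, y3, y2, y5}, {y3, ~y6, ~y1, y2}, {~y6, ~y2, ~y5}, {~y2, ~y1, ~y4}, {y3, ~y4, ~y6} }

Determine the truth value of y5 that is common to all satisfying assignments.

Suppose y5 = 1.
Suppose y3 = 1.
Suppose y2 = 1.
From the singleton clause (~y1), y1 = 0.
From the singleton clause (~y4), y4 = 0.
From the singleton clause (y6), y6 = 1.
But (~y6) is also a unit clause — contradiction.
That branch fails; take y2 = 0 instead.
From the singleton clause (y1), y1 = 1.
From the singleton clause (~y4), y4 = 0.
From the singleton clause (~y6), y6 = 0.
But (y6) is also a unit clause — contradiction.
Both values of y2 lead to a conflict.
That branch fails; take y3 = 0 instead.
From the singleton clause (~y4), y4 = 0.
From the singleton clause (~y1), y1 = 0.
From the singleton clause (y2), y2 = 1.
But (~y2) is also a unit clause — contradiction.
Both values of y3 lead to a conflict.
So every satisfying assignment has y5 = False.

False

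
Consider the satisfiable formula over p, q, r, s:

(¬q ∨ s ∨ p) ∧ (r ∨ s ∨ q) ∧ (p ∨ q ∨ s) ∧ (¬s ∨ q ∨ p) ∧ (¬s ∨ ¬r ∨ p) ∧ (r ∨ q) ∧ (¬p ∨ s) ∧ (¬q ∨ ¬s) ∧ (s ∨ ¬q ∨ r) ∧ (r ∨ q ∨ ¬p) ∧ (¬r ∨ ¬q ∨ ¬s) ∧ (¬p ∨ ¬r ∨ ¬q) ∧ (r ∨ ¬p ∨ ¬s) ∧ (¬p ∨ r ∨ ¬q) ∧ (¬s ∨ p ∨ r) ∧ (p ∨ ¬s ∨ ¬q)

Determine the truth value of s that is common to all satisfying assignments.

True

Suppose s = False.
(¬p) alone gives p = False.
(¬q) alone gives q = False.
That conflicts with the unit clause (q).
So every satisfying assignment has s = True.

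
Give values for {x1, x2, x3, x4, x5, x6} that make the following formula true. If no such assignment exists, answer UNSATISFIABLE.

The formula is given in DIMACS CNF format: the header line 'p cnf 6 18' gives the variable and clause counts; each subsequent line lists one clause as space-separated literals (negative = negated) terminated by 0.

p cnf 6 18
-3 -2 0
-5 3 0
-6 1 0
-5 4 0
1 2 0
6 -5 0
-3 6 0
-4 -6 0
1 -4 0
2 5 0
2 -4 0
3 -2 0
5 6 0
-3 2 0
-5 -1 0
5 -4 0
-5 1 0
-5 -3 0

UNSATISFIABLE

Case x3 = False:
The clause (¬x5) is unit, so x5 = False.
The clause (x2) is unit, so x2 = True.
That conflicts with the unit clause (¬x2).
So x3 must be the other value — set x3 = True.
The clause (¬x2) is unit, so x2 = False.
That conflicts with the unit clause (x2).
Both values of x3 lead to a conflict.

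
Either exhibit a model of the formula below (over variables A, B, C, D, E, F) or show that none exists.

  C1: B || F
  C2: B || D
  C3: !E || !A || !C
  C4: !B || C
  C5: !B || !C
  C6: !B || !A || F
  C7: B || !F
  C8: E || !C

UNSATISFIABLE

Case B = true:
Unit clause (C) forces C = true.
That conflicts with the unit clause (!C).
So B must be the other value — set B = false.
Unit clause (F) forces F = true.
That conflicts with the unit clause (!F).
Both values of B lead to a conflict.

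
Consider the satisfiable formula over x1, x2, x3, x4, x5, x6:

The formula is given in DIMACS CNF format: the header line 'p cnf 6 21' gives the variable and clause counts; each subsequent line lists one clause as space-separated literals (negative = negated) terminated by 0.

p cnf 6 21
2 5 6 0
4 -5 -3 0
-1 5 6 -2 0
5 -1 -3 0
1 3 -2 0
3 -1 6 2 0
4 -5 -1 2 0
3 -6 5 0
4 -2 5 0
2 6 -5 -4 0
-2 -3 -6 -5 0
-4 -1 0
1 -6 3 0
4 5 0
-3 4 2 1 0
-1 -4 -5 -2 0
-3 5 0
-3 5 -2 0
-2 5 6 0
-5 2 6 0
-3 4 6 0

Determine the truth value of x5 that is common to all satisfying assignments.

Suppose x5 = False.
(x4) alone gives x4 = True.
(¬x1) alone gives x1 = False.
(¬x3) alone gives x3 = False.
(¬x2) alone gives x2 = False.
(x6) alone gives x6 = True.
That conflicts with the unit clause (¬x6).
So every satisfying assignment has x5 = True.

True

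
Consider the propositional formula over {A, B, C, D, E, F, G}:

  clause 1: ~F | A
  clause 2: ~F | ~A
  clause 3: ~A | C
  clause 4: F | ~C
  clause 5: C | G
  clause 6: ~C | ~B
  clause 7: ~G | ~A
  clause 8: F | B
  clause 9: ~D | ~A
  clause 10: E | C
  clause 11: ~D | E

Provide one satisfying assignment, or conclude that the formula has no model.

A=0; B=1; C=0; D=0; E=1; F=0; G=1

Case F = 0:
(~C) alone gives C = 0.
(~A) alone gives A = 0.
(G) alone gives G = 1.
(B) alone gives B = 1.
(E) alone gives E = 1.
Every clause is now satisfied; D is unconstrained.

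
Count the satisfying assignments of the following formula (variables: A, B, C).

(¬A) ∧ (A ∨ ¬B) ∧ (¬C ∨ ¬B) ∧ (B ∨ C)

1

There are 2^3 = 8 truth assignments over (A, B, C).
Check each against the 4 clauses (columns in the order A, B, C):
  F F F  ✗ fails (B ∨ C)
  F F T  ✓ satisfies all
  F T F  ✗ fails (A ∨ ¬B)
  F T T  ✗ fails (A ∨ ¬B)
  T F F  ✗ fails (¬A)
  T F T  ✗ fails (¬A)
  T T F  ✗ fails (¬A)
  T T T  ✗ fails (¬A)
1 of the 8 rows is a model.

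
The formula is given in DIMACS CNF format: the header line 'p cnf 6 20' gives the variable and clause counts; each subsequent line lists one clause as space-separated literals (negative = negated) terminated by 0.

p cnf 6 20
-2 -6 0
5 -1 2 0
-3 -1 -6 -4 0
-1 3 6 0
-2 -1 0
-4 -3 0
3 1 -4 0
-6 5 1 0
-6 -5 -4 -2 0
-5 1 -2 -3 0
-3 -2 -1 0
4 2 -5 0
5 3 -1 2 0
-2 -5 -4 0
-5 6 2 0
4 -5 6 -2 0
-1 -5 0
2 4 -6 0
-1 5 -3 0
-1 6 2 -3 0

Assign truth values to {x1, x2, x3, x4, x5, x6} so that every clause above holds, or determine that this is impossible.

Suppose x2 = False.
Suppose x5 = False.
From the singleton clause (¬x1), x1 = False.
From the singleton clause (¬x6), x6 = False.
Suppose x4 = False.
Every clause is now satisfied; x3 is unconstrained.

x1 ↦ False,  x2 ↦ False,  x3 ↦ False,  x4 ↦ False,  x5 ↦ False,  x6 ↦ False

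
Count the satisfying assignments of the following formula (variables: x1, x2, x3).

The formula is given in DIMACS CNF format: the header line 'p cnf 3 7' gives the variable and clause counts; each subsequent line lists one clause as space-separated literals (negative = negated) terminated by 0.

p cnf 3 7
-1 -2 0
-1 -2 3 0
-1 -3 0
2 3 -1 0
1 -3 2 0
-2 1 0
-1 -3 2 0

There are 2^3 = 8 truth assignments over (x1, x2, x3).
Check each against the 7 clauses (columns in the order x1, x2, x3):
  F F F  ✓ satisfies all
  F F T  ✗ fails (x1 ∨ ¬x3 ∨ x2)
  F T F  ✗ fails (¬x2 ∨ x1)
  F T T  ✗ fails (¬x2 ∨ x1)
  T F F  ✗ fails (x2 ∨ x3 ∨ ¬x1)
  T F T  ✗ fails (¬x1 ∨ ¬x3)
  T T F  ✗ fails (¬x1 ∨ ¬x2)
  T T T  ✗ fails (¬x1 ∨ ¬x2)
1 of the 8 rows is a model.

1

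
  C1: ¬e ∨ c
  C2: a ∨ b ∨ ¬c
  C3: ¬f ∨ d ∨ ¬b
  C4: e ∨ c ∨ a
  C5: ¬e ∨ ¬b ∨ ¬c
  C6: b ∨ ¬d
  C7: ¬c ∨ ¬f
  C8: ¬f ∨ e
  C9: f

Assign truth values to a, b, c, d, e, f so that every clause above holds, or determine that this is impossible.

(f) alone gives f = True.
(¬c) alone gives c = False.
(¬e) alone gives e = False.
Now (e) is unsatisfied and unit — conflict.

UNSATISFIABLE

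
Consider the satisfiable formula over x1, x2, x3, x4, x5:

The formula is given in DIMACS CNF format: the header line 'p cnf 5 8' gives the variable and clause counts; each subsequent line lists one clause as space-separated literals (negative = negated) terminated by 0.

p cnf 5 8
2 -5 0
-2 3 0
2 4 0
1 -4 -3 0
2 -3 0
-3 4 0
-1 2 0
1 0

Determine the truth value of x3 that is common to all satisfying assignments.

True

Suppose x3 = False.
The clause (¬x2) is unit, so x2 = False.
The clause (¬x5) is unit, so x5 = False.
The clause (x4) is unit, so x4 = True.
The clause (¬x1) is unit, so x1 = False.
Now (x1) is unsatisfied and unit — conflict.
So every satisfying assignment has x3 = True.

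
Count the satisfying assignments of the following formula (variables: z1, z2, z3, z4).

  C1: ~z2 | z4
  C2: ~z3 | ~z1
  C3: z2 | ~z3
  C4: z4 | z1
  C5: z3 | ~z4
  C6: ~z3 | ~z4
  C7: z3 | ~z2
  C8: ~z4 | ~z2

1

There are 2^4 = 16 truth assignments over (z1, z2, z3, z4).
Check each against the 8 clauses (columns in the order z1, z2, z3, z4):
  F F F F  ✗ fails (z4 | z1)
  F F F T  ✗ fails (z3 | ~z4)
  F F T F  ✗ fails (z2 | ~z3)
  F F T T  ✗ fails (z2 | ~z3)
  F T F F  ✗ fails (~z2 | z4)
  F T F T  ✗ fails (z3 | ~z4)
  F T T F  ✗ fails (~z2 | z4)
  F T T T  ✗ fails (~z3 | ~z4)
  T F F F  ✓ satisfies all
  T F F T  ✗ fails (z3 | ~z4)
  T F T F  ✗ fails (~z3 | ~z1)
  T F T T  ✗ fails (~z3 | ~z1)
  T T F F  ✗ fails (~z2 | z4)
  T T F T  ✗ fails (z3 | ~z4)
  T T T F  ✗ fails (~z2 | z4)
  T T T T  ✗ fails (~z3 | ~z1)
1 of the 16 rows is a model.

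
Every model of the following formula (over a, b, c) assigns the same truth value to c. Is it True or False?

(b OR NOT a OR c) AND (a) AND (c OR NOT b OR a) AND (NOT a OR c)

True

Suppose c = false.
The clause (a) is unit, so a = true.
That conflicts with the unit clause (NOT a).
So every satisfying assignment has c = True.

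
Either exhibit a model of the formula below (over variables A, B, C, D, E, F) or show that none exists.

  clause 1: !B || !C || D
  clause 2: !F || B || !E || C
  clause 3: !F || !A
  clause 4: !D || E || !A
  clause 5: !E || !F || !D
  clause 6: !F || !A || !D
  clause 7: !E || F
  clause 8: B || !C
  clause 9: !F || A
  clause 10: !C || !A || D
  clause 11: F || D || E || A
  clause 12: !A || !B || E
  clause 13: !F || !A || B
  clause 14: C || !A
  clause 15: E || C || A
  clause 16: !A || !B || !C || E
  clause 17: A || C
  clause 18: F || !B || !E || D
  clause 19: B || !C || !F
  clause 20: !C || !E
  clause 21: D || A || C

Branch on F: set F = false.
Unit clause (!E) forces E = false.
Branch on D: set D = true.
Unit clause (!A) forces A = false.
Unit clause (C) forces C = true.
Unit clause (B) forces B = true.
This assignment satisfies each clause.

A ↦ false, B ↦ true, C ↦ true, D ↦ true, E ↦ false, F ↦ false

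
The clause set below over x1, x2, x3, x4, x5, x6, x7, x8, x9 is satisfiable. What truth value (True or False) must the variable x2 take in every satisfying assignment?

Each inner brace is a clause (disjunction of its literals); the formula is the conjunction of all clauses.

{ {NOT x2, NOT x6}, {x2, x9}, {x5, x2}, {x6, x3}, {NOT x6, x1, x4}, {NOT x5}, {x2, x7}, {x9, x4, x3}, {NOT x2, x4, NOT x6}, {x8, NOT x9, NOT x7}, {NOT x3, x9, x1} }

True

Suppose x2 = false.
(x9) alone gives x9 = true.
(x5) alone gives x5 = true.
But (NOT x5) is also a unit clause — contradiction.
So every satisfying assignment has x2 = True.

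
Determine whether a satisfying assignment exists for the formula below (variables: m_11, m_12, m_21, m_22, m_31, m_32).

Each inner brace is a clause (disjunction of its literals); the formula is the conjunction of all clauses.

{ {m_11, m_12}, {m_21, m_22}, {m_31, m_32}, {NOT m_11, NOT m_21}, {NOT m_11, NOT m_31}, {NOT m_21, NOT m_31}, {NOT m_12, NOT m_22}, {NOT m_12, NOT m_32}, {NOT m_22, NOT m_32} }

No

Try m_11 = true.
The clause (NOT m_21) is unit, so m_21 = false.
The clause (m_22) is unit, so m_22 = true.
The clause (NOT m_31) is unit, so m_31 = false.
The clause (m_32) is unit, so m_32 = true.
But (NOT m_32) is also a unit clause — contradiction.
Undo m_11 and try m_11 = false.
The clause (m_12) is unit, so m_12 = true.
The clause (NOT m_22) is unit, so m_22 = false.
The clause (m_21) is unit, so m_21 = true.
The clause (NOT m_31) is unit, so m_31 = false.
The clause (m_32) is unit, so m_32 = true.
But (NOT m_32) is also a unit clause — contradiction.
Neither m_11 = true nor m_11 = false works.
No assignment satisfies every clause.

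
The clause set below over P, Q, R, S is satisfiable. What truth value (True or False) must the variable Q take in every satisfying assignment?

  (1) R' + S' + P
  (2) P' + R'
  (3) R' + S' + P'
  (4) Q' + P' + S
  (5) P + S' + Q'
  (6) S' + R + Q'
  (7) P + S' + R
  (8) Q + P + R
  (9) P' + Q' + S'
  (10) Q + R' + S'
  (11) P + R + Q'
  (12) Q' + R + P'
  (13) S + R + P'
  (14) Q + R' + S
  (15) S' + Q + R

Suppose Q = 0.
Branch on P: set P = 0.
From the singleton clause (R), R = 1.
From the singleton clause (S'), S = 0.
But (S) is also a unit clause — contradiction.
So P must be the other value — set P = 1.
From the singleton clause (R'), R = 0.
From the singleton clause (S), S = 1.
But (S') is also a unit clause — contradiction.
Neither P = 1 nor P = 0 works.
So every satisfying assignment has Q = True.

True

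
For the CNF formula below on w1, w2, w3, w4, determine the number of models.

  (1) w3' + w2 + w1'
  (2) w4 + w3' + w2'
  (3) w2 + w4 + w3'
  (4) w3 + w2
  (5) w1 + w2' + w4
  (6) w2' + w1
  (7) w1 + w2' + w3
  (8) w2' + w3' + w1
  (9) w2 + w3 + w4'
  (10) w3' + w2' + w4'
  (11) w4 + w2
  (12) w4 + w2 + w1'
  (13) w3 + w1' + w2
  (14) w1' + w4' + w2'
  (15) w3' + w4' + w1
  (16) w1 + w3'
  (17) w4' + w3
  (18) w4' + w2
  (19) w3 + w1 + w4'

1

There are 2^4 = 16 truth assignments over (w1, w2, w3, w4).
Split on w1. With w1 = 1, the clauses containing w1 are satisfied and w1' drops from the rest; 1 of the 2^3 = 8 assignments to the other variables satisfy what remains.
With w1 = 0, by the same count on the reduced clause set, 0 assignments work.
Total: 1 + 0 = 1.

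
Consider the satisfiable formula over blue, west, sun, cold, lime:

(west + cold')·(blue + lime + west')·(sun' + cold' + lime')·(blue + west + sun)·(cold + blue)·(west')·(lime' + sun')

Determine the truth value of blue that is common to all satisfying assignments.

Suppose blue = 0.
The clause (cold) is unit, so cold = 1.
The clause (west) is unit, so west = 1.
That conflicts with the unit clause (west').
So every satisfying assignment has blue = True.

True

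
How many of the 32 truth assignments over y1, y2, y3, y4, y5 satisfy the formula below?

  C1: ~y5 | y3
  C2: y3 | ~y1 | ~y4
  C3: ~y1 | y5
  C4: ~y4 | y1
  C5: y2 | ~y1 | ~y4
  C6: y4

There are 2^5 = 32 truth assignments over (y1, y2, y3, y4, y5).
Split on y1. With y1 = 1, the clauses containing y1 are satisfied and ~y1 drops from the rest; 1 of the 2^4 = 16 assignments to the other variables satisfy what remains.
With y1 = 0, by the same count on the reduced clause set, 0 assignments work.
(One model: y1=T, y2=T, y3=T, y4=T, y5=T.)
Total: 1 + 0 = 1.

1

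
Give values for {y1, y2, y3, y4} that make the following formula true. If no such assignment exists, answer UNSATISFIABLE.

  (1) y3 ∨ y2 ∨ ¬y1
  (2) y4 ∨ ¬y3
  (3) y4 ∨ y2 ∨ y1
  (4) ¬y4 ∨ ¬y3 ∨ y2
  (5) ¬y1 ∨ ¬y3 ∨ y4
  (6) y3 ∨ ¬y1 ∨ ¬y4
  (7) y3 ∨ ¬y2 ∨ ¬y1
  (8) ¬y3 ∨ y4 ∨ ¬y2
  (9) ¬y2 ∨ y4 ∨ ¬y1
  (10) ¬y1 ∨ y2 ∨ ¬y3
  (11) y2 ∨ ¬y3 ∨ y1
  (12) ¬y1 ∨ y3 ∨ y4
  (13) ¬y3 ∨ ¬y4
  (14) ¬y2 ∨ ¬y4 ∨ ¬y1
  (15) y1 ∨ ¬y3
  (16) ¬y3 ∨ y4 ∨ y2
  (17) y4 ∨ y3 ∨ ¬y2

Case y4 = True:
Unit clause (¬y3) forces y3 = False.
Unit clause (¬y1) forces y1 = False.
All clauses hold; y2 can take either value.

y1: False,  y2: False,  y3: False,  y4: True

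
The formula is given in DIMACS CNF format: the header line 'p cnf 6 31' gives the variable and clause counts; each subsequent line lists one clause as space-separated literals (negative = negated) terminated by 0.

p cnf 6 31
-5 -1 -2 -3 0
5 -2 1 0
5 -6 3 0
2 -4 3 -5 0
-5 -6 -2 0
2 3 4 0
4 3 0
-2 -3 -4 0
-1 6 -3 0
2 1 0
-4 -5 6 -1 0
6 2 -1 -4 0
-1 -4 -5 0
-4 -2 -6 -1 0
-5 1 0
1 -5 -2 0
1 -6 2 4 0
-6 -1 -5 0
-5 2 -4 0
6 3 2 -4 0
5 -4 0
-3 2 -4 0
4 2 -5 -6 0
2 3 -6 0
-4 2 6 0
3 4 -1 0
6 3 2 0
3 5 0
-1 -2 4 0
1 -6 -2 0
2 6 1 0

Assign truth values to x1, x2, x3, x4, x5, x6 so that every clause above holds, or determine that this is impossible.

Branch on x4: set x4 = False.
(x3) alone gives x3 = True.
Branch on x1: set x1 = True.
(x6) alone gives x6 = True.
(¬x5) alone gives x5 = False.
(¬x2) alone gives x2 = False.
All clauses are satisfied.

x1: True,  x2: False,  x3: True,  x4: False,  x5: False,  x6: True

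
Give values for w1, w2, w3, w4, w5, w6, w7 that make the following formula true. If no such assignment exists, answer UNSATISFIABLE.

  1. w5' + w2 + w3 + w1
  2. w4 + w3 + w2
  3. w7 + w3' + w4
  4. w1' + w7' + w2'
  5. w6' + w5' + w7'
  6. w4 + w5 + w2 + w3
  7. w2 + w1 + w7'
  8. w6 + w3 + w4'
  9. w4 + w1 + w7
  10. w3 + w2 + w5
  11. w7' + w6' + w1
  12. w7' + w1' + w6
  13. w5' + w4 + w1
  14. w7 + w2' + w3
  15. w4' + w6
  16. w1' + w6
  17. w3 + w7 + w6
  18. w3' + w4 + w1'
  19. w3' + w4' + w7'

w1 ↦ 0,  w2 ↦ 0,  w3 ↦ 1,  w4 ↦ 1,  w5 ↦ 0,  w6 ↦ 1,  w7 ↦ 0

Suppose w4 = 1.
Unit clause (w6) forces w6 = 1.
Suppose w5 = 0.
Suppose w3 = 1.
Unit clause (w7') forces w7 = 0.
All clauses hold; w1, w2 can take either value.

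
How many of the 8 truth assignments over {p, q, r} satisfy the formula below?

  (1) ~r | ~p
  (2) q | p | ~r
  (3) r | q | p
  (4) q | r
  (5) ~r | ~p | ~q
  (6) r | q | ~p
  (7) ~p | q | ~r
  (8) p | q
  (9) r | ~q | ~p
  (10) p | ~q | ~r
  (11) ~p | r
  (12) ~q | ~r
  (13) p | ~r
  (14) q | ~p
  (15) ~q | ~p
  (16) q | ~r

There are 2^3 = 8 truth assignments over (p, q, r).
Check each against the 16 clauses (columns in the order p, q, r):
  F F F  ✗ fails (r | q | p)
  F F T  ✗ fails (q | p | ~r)
  F T F  ✓ satisfies all
  F T T  ✗ fails (p | ~q | ~r)
  T F F  ✗ fails (q | r)
  T F T  ✗ fails (~r | ~p)
  T T F  ✗ fails (r | ~q | ~p)
  T T T  ✗ fails (~r | ~p)
1 of the 8 rows is a model.

1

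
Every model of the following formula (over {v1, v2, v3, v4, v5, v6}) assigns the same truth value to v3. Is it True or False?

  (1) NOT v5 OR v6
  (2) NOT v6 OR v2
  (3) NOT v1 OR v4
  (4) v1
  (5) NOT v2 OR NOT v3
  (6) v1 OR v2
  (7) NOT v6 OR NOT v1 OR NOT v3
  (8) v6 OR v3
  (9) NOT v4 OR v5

False

Suppose v3 = true.
Unit clause (v1) forces v1 = true.
Unit clause (v4) forces v4 = true.
Unit clause (NOT v2) forces v2 = false.
Unit clause (NOT v6) forces v6 = false.
Unit clause (NOT v5) forces v5 = false.
Now (v5) is unsatisfied and unit — conflict.
So every satisfying assignment has v3 = False.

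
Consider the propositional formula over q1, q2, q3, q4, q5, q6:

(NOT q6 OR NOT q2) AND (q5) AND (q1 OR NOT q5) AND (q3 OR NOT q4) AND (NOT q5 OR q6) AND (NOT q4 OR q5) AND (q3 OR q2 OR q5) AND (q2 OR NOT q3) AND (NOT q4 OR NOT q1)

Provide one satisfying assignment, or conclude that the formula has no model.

q1 ↦ true, q2 ↦ false, q3 ↦ false, q4 ↦ false, q5 ↦ true, q6 ↦ true

The clause (q5) is unit, so q5 = true.
The clause (q1) is unit, so q1 = true.
The clause (q6) is unit, so q6 = true.
The clause (NOT q2) is unit, so q2 = false.
The clause (NOT q3) is unit, so q3 = false.
The clause (NOT q4) is unit, so q4 = false.
This assignment satisfies each clause.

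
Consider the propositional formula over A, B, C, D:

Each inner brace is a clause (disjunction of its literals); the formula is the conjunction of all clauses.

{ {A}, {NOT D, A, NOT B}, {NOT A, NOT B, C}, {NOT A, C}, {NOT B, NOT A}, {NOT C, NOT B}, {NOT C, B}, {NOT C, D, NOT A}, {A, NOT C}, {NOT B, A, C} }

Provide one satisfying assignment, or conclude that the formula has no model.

(A) alone gives A = true.
(C) alone gives C = true.
(NOT B) alone gives B = false.
That conflicts with the unit clause (B).

UNSATISFIABLE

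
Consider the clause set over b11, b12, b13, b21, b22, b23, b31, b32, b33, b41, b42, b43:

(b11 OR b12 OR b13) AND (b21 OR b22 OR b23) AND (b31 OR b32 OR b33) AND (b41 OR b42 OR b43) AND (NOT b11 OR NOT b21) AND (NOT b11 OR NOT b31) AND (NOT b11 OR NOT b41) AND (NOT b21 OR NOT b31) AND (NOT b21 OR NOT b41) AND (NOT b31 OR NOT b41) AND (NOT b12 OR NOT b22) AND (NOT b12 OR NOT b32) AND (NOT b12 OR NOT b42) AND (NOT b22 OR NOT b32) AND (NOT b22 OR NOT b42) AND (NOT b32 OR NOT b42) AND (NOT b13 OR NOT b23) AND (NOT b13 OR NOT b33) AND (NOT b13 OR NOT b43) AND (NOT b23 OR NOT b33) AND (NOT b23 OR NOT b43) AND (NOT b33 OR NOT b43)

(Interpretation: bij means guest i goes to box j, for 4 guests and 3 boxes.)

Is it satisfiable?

Unsatisfiable

Try b11 = false.
Try b12 = true.
Unit clause (NOT b22) forces b22 = false.
Unit clause (NOT b32) forces b32 = false.
Unit clause (NOT b42) forces b42 = false.
Try b21 = true.
Unit clause (NOT b31) forces b31 = false.
Unit clause (b33) forces b33 = true.
Unit clause (NOT b41) forces b41 = false.
Unit clause (b43) forces b43 = true.
That conflicts with the unit clause (NOT b43).
Undo b21 and try b21 = false.
Unit clause (b23) forces b23 = true.
Unit clause (NOT b13) forces b13 = false.
Unit clause (NOT b33) forces b33 = false.
Unit clause (b31) forces b31 = true.
Unit clause (NOT b41) forces b41 = false.
Unit clause (b43) forces b43 = true.
That conflicts with the unit clause (NOT b43).
Either choice for b21 ends in contradiction.
Undo b12 and try b12 = false.
Unit clause (b13) forces b13 = true.
Unit clause (NOT b23) forces b23 = false.
Unit clause (NOT b33) forces b33 = false.
Unit clause (NOT b43) forces b43 = false.
Try b21 = true.
Unit clause (NOT b31) forces b31 = false.
Unit clause (b32) forces b32 = true.
Unit clause (NOT b41) forces b41 = false.
Unit clause (b42) forces b42 = true.
That conflicts with the unit clause (NOT b42).
Undo b21 and try b21 = false.
Unit clause (b22) forces b22 = true.
Unit clause (NOT b32) forces b32 = false.
Unit clause (b31) forces b31 = true.
Unit clause (NOT b41) forces b41 = false.
Unit clause (b42) forces b42 = true.
That conflicts with the unit clause (NOT b42).
Either choice for b21 ends in contradiction.
Either choice for b12 ends in contradiction.
Undo b11 and try b11 = true.
Unit clause (NOT b21) forces b21 = false.
Unit clause (NOT b31) forces b31 = false.
Unit clause (NOT b41) forces b41 = false.
Try b22 = true.
Unit clause (NOT b12) forces b12 = false.
Unit clause (NOT b32) forces b32 = false.
Unit clause (b33) forces b33 = true.
Unit clause (NOT b42) forces b42 = false.
Unit clause (b43) forces b43 = true.
That conflicts with the unit clause (NOT b43).
Undo b22 and try b22 = false.
Unit clause (b23) forces b23 = true.
Unit clause (NOT b13) forces b13 = false.
Unit clause (NOT b33) forces b33 = false.
Unit clause (b32) forces b32 = true.
Unit clause (NOT b12) forces b12 = false.
Unit clause (NOT b42) forces b42 = false.
Unit clause (b43) forces b43 = true.
That conflicts with the unit clause (NOT b43).
Either choice for b22 ends in contradiction.
Either choice for b11 ends in contradiction.
No assignment satisfies every clause.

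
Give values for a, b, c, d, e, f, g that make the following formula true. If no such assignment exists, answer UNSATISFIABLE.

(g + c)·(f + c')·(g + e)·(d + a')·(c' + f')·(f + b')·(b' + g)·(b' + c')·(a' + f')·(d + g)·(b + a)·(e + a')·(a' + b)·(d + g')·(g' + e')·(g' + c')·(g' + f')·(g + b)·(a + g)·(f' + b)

UNSATISFIABLE

Case g = 1:
(d) alone gives d = 1.
(e') alone gives e = 0.
(a') alone gives a = 0.
(b) alone gives b = 1.
(f) alone gives f = 1.
Now (f') is unsatisfied and unit — conflict.
Undo g and try g = 0.
(c) alone gives c = 1.
(f) alone gives f = 1.
Now (f') is unsatisfied and unit — conflict.
Both values of g lead to a conflict.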